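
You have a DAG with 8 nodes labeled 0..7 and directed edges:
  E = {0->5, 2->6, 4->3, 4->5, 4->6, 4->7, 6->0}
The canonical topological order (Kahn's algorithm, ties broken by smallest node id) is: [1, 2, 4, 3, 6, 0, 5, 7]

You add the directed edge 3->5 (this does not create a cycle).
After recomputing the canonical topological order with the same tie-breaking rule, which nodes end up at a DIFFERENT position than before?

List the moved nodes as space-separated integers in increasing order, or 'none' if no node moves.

Answer: none

Derivation:
Old toposort: [1, 2, 4, 3, 6, 0, 5, 7]
Added edge 3->5
Recompute Kahn (smallest-id tiebreak):
  initial in-degrees: [1, 0, 0, 1, 0, 3, 2, 1]
  ready (indeg=0): [1, 2, 4]
  pop 1: no out-edges | ready=[2, 4] | order so far=[1]
  pop 2: indeg[6]->1 | ready=[4] | order so far=[1, 2]
  pop 4: indeg[3]->0; indeg[5]->2; indeg[6]->0; indeg[7]->0 | ready=[3, 6, 7] | order so far=[1, 2, 4]
  pop 3: indeg[5]->1 | ready=[6, 7] | order so far=[1, 2, 4, 3]
  pop 6: indeg[0]->0 | ready=[0, 7] | order so far=[1, 2, 4, 3, 6]
  pop 0: indeg[5]->0 | ready=[5, 7] | order so far=[1, 2, 4, 3, 6, 0]
  pop 5: no out-edges | ready=[7] | order so far=[1, 2, 4, 3, 6, 0, 5]
  pop 7: no out-edges | ready=[] | order so far=[1, 2, 4, 3, 6, 0, 5, 7]
New canonical toposort: [1, 2, 4, 3, 6, 0, 5, 7]
Compare positions:
  Node 0: index 5 -> 5 (same)
  Node 1: index 0 -> 0 (same)
  Node 2: index 1 -> 1 (same)
  Node 3: index 3 -> 3 (same)
  Node 4: index 2 -> 2 (same)
  Node 5: index 6 -> 6 (same)
  Node 6: index 4 -> 4 (same)
  Node 7: index 7 -> 7 (same)
Nodes that changed position: none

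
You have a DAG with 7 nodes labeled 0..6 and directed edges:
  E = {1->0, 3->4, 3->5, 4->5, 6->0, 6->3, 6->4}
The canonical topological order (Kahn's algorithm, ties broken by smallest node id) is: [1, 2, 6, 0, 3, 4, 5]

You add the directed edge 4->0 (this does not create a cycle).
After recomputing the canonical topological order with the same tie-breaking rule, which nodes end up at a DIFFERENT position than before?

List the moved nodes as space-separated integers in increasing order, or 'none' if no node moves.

Old toposort: [1, 2, 6, 0, 3, 4, 5]
Added edge 4->0
Recompute Kahn (smallest-id tiebreak):
  initial in-degrees: [3, 0, 0, 1, 2, 2, 0]
  ready (indeg=0): [1, 2, 6]
  pop 1: indeg[0]->2 | ready=[2, 6] | order so far=[1]
  pop 2: no out-edges | ready=[6] | order so far=[1, 2]
  pop 6: indeg[0]->1; indeg[3]->0; indeg[4]->1 | ready=[3] | order so far=[1, 2, 6]
  pop 3: indeg[4]->0; indeg[5]->1 | ready=[4] | order so far=[1, 2, 6, 3]
  pop 4: indeg[0]->0; indeg[5]->0 | ready=[0, 5] | order so far=[1, 2, 6, 3, 4]
  pop 0: no out-edges | ready=[5] | order so far=[1, 2, 6, 3, 4, 0]
  pop 5: no out-edges | ready=[] | order so far=[1, 2, 6, 3, 4, 0, 5]
New canonical toposort: [1, 2, 6, 3, 4, 0, 5]
Compare positions:
  Node 0: index 3 -> 5 (moved)
  Node 1: index 0 -> 0 (same)
  Node 2: index 1 -> 1 (same)
  Node 3: index 4 -> 3 (moved)
  Node 4: index 5 -> 4 (moved)
  Node 5: index 6 -> 6 (same)
  Node 6: index 2 -> 2 (same)
Nodes that changed position: 0 3 4

Answer: 0 3 4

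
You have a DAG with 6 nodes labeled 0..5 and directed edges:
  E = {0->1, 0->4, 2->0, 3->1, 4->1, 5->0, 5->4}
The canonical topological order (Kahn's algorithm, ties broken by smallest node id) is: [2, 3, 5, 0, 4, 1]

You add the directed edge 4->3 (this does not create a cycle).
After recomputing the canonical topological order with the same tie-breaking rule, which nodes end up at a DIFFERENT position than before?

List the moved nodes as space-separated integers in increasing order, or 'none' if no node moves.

Answer: 0 3 4 5

Derivation:
Old toposort: [2, 3, 5, 0, 4, 1]
Added edge 4->3
Recompute Kahn (smallest-id tiebreak):
  initial in-degrees: [2, 3, 0, 1, 2, 0]
  ready (indeg=0): [2, 5]
  pop 2: indeg[0]->1 | ready=[5] | order so far=[2]
  pop 5: indeg[0]->0; indeg[4]->1 | ready=[0] | order so far=[2, 5]
  pop 0: indeg[1]->2; indeg[4]->0 | ready=[4] | order so far=[2, 5, 0]
  pop 4: indeg[1]->1; indeg[3]->0 | ready=[3] | order so far=[2, 5, 0, 4]
  pop 3: indeg[1]->0 | ready=[1] | order so far=[2, 5, 0, 4, 3]
  pop 1: no out-edges | ready=[] | order so far=[2, 5, 0, 4, 3, 1]
New canonical toposort: [2, 5, 0, 4, 3, 1]
Compare positions:
  Node 0: index 3 -> 2 (moved)
  Node 1: index 5 -> 5 (same)
  Node 2: index 0 -> 0 (same)
  Node 3: index 1 -> 4 (moved)
  Node 4: index 4 -> 3 (moved)
  Node 5: index 2 -> 1 (moved)
Nodes that changed position: 0 3 4 5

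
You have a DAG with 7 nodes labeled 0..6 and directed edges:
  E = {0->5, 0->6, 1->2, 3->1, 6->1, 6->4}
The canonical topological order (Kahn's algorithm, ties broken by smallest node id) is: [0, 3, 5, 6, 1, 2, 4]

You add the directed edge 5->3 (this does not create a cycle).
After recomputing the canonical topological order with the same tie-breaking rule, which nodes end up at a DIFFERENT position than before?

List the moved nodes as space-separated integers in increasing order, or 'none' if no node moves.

Answer: 3 5

Derivation:
Old toposort: [0, 3, 5, 6, 1, 2, 4]
Added edge 5->3
Recompute Kahn (smallest-id tiebreak):
  initial in-degrees: [0, 2, 1, 1, 1, 1, 1]
  ready (indeg=0): [0]
  pop 0: indeg[5]->0; indeg[6]->0 | ready=[5, 6] | order so far=[0]
  pop 5: indeg[3]->0 | ready=[3, 6] | order so far=[0, 5]
  pop 3: indeg[1]->1 | ready=[6] | order so far=[0, 5, 3]
  pop 6: indeg[1]->0; indeg[4]->0 | ready=[1, 4] | order so far=[0, 5, 3, 6]
  pop 1: indeg[2]->0 | ready=[2, 4] | order so far=[0, 5, 3, 6, 1]
  pop 2: no out-edges | ready=[4] | order so far=[0, 5, 3, 6, 1, 2]
  pop 4: no out-edges | ready=[] | order so far=[0, 5, 3, 6, 1, 2, 4]
New canonical toposort: [0, 5, 3, 6, 1, 2, 4]
Compare positions:
  Node 0: index 0 -> 0 (same)
  Node 1: index 4 -> 4 (same)
  Node 2: index 5 -> 5 (same)
  Node 3: index 1 -> 2 (moved)
  Node 4: index 6 -> 6 (same)
  Node 5: index 2 -> 1 (moved)
  Node 6: index 3 -> 3 (same)
Nodes that changed position: 3 5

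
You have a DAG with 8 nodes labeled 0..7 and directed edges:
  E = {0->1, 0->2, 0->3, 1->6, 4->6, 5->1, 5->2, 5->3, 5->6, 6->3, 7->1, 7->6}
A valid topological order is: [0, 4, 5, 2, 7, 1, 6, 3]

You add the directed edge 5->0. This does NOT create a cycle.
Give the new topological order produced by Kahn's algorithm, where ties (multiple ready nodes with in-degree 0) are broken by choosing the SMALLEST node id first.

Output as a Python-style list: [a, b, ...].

Old toposort: [0, 4, 5, 2, 7, 1, 6, 3]
Added edge: 5->0
Position of 5 (2) > position of 0 (0). Must reorder: 5 must now come before 0.
Run Kahn's algorithm (break ties by smallest node id):
  initial in-degrees: [1, 3, 2, 3, 0, 0, 4, 0]
  ready (indeg=0): [4, 5, 7]
  pop 4: indeg[6]->3 | ready=[5, 7] | order so far=[4]
  pop 5: indeg[0]->0; indeg[1]->2; indeg[2]->1; indeg[3]->2; indeg[6]->2 | ready=[0, 7] | order so far=[4, 5]
  pop 0: indeg[1]->1; indeg[2]->0; indeg[3]->1 | ready=[2, 7] | order so far=[4, 5, 0]
  pop 2: no out-edges | ready=[7] | order so far=[4, 5, 0, 2]
  pop 7: indeg[1]->0; indeg[6]->1 | ready=[1] | order so far=[4, 5, 0, 2, 7]
  pop 1: indeg[6]->0 | ready=[6] | order so far=[4, 5, 0, 2, 7, 1]
  pop 6: indeg[3]->0 | ready=[3] | order so far=[4, 5, 0, 2, 7, 1, 6]
  pop 3: no out-edges | ready=[] | order so far=[4, 5, 0, 2, 7, 1, 6, 3]
  Result: [4, 5, 0, 2, 7, 1, 6, 3]

Answer: [4, 5, 0, 2, 7, 1, 6, 3]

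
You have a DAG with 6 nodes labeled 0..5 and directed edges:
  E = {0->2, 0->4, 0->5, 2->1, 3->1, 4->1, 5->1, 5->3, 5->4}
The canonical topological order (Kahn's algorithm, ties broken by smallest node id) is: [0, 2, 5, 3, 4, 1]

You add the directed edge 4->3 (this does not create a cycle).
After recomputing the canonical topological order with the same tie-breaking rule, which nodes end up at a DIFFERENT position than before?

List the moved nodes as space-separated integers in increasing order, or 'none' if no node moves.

Old toposort: [0, 2, 5, 3, 4, 1]
Added edge 4->3
Recompute Kahn (smallest-id tiebreak):
  initial in-degrees: [0, 4, 1, 2, 2, 1]
  ready (indeg=0): [0]
  pop 0: indeg[2]->0; indeg[4]->1; indeg[5]->0 | ready=[2, 5] | order so far=[0]
  pop 2: indeg[1]->3 | ready=[5] | order so far=[0, 2]
  pop 5: indeg[1]->2; indeg[3]->1; indeg[4]->0 | ready=[4] | order so far=[0, 2, 5]
  pop 4: indeg[1]->1; indeg[3]->0 | ready=[3] | order so far=[0, 2, 5, 4]
  pop 3: indeg[1]->0 | ready=[1] | order so far=[0, 2, 5, 4, 3]
  pop 1: no out-edges | ready=[] | order so far=[0, 2, 5, 4, 3, 1]
New canonical toposort: [0, 2, 5, 4, 3, 1]
Compare positions:
  Node 0: index 0 -> 0 (same)
  Node 1: index 5 -> 5 (same)
  Node 2: index 1 -> 1 (same)
  Node 3: index 3 -> 4 (moved)
  Node 4: index 4 -> 3 (moved)
  Node 5: index 2 -> 2 (same)
Nodes that changed position: 3 4

Answer: 3 4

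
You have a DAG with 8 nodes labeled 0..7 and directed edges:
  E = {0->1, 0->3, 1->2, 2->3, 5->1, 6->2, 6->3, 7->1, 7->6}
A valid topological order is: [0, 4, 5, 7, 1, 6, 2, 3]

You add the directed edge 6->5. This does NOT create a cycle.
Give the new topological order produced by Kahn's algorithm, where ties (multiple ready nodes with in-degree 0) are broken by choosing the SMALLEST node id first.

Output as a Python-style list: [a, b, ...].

Answer: [0, 4, 7, 6, 5, 1, 2, 3]

Derivation:
Old toposort: [0, 4, 5, 7, 1, 6, 2, 3]
Added edge: 6->5
Position of 6 (5) > position of 5 (2). Must reorder: 6 must now come before 5.
Run Kahn's algorithm (break ties by smallest node id):
  initial in-degrees: [0, 3, 2, 3, 0, 1, 1, 0]
  ready (indeg=0): [0, 4, 7]
  pop 0: indeg[1]->2; indeg[3]->2 | ready=[4, 7] | order so far=[0]
  pop 4: no out-edges | ready=[7] | order so far=[0, 4]
  pop 7: indeg[1]->1; indeg[6]->0 | ready=[6] | order so far=[0, 4, 7]
  pop 6: indeg[2]->1; indeg[3]->1; indeg[5]->0 | ready=[5] | order so far=[0, 4, 7, 6]
  pop 5: indeg[1]->0 | ready=[1] | order so far=[0, 4, 7, 6, 5]
  pop 1: indeg[2]->0 | ready=[2] | order so far=[0, 4, 7, 6, 5, 1]
  pop 2: indeg[3]->0 | ready=[3] | order so far=[0, 4, 7, 6, 5, 1, 2]
  pop 3: no out-edges | ready=[] | order so far=[0, 4, 7, 6, 5, 1, 2, 3]
  Result: [0, 4, 7, 6, 5, 1, 2, 3]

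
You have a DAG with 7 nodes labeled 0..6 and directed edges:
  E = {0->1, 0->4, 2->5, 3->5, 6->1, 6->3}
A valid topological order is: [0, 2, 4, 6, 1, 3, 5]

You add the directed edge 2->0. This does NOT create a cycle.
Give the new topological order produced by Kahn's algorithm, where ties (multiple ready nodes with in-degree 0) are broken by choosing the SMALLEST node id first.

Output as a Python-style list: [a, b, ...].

Old toposort: [0, 2, 4, 6, 1, 3, 5]
Added edge: 2->0
Position of 2 (1) > position of 0 (0). Must reorder: 2 must now come before 0.
Run Kahn's algorithm (break ties by smallest node id):
  initial in-degrees: [1, 2, 0, 1, 1, 2, 0]
  ready (indeg=0): [2, 6]
  pop 2: indeg[0]->0; indeg[5]->1 | ready=[0, 6] | order so far=[2]
  pop 0: indeg[1]->1; indeg[4]->0 | ready=[4, 6] | order so far=[2, 0]
  pop 4: no out-edges | ready=[6] | order so far=[2, 0, 4]
  pop 6: indeg[1]->0; indeg[3]->0 | ready=[1, 3] | order so far=[2, 0, 4, 6]
  pop 1: no out-edges | ready=[3] | order so far=[2, 0, 4, 6, 1]
  pop 3: indeg[5]->0 | ready=[5] | order so far=[2, 0, 4, 6, 1, 3]
  pop 5: no out-edges | ready=[] | order so far=[2, 0, 4, 6, 1, 3, 5]
  Result: [2, 0, 4, 6, 1, 3, 5]

Answer: [2, 0, 4, 6, 1, 3, 5]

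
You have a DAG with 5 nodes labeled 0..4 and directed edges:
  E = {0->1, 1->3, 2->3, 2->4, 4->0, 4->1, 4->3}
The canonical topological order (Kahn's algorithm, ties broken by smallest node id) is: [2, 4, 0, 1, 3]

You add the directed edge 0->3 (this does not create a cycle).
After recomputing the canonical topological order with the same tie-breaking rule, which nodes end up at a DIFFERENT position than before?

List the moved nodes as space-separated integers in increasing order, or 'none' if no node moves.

Old toposort: [2, 4, 0, 1, 3]
Added edge 0->3
Recompute Kahn (smallest-id tiebreak):
  initial in-degrees: [1, 2, 0, 4, 1]
  ready (indeg=0): [2]
  pop 2: indeg[3]->3; indeg[4]->0 | ready=[4] | order so far=[2]
  pop 4: indeg[0]->0; indeg[1]->1; indeg[3]->2 | ready=[0] | order so far=[2, 4]
  pop 0: indeg[1]->0; indeg[3]->1 | ready=[1] | order so far=[2, 4, 0]
  pop 1: indeg[3]->0 | ready=[3] | order so far=[2, 4, 0, 1]
  pop 3: no out-edges | ready=[] | order so far=[2, 4, 0, 1, 3]
New canonical toposort: [2, 4, 0, 1, 3]
Compare positions:
  Node 0: index 2 -> 2 (same)
  Node 1: index 3 -> 3 (same)
  Node 2: index 0 -> 0 (same)
  Node 3: index 4 -> 4 (same)
  Node 4: index 1 -> 1 (same)
Nodes that changed position: none

Answer: none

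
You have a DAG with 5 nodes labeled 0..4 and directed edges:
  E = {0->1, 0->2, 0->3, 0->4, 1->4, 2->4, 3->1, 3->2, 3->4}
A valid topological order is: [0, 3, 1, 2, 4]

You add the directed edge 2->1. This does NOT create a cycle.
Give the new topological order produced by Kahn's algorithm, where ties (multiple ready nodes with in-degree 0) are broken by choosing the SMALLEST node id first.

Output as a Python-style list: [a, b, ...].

Old toposort: [0, 3, 1, 2, 4]
Added edge: 2->1
Position of 2 (3) > position of 1 (2). Must reorder: 2 must now come before 1.
Run Kahn's algorithm (break ties by smallest node id):
  initial in-degrees: [0, 3, 2, 1, 4]
  ready (indeg=0): [0]
  pop 0: indeg[1]->2; indeg[2]->1; indeg[3]->0; indeg[4]->3 | ready=[3] | order so far=[0]
  pop 3: indeg[1]->1; indeg[2]->0; indeg[4]->2 | ready=[2] | order so far=[0, 3]
  pop 2: indeg[1]->0; indeg[4]->1 | ready=[1] | order so far=[0, 3, 2]
  pop 1: indeg[4]->0 | ready=[4] | order so far=[0, 3, 2, 1]
  pop 4: no out-edges | ready=[] | order so far=[0, 3, 2, 1, 4]
  Result: [0, 3, 2, 1, 4]

Answer: [0, 3, 2, 1, 4]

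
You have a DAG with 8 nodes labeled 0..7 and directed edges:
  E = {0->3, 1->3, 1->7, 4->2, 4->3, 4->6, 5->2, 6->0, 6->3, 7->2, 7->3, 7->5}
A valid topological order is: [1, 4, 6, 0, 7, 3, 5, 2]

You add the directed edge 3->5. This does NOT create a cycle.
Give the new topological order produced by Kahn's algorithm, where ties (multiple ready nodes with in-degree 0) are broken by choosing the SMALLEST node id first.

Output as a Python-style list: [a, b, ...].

Old toposort: [1, 4, 6, 0, 7, 3, 5, 2]
Added edge: 3->5
Position of 3 (5) < position of 5 (6). Old order still valid.
Run Kahn's algorithm (break ties by smallest node id):
  initial in-degrees: [1, 0, 3, 5, 0, 2, 1, 1]
  ready (indeg=0): [1, 4]
  pop 1: indeg[3]->4; indeg[7]->0 | ready=[4, 7] | order so far=[1]
  pop 4: indeg[2]->2; indeg[3]->3; indeg[6]->0 | ready=[6, 7] | order so far=[1, 4]
  pop 6: indeg[0]->0; indeg[3]->2 | ready=[0, 7] | order so far=[1, 4, 6]
  pop 0: indeg[3]->1 | ready=[7] | order so far=[1, 4, 6, 0]
  pop 7: indeg[2]->1; indeg[3]->0; indeg[5]->1 | ready=[3] | order so far=[1, 4, 6, 0, 7]
  pop 3: indeg[5]->0 | ready=[5] | order so far=[1, 4, 6, 0, 7, 3]
  pop 5: indeg[2]->0 | ready=[2] | order so far=[1, 4, 6, 0, 7, 3, 5]
  pop 2: no out-edges | ready=[] | order so far=[1, 4, 6, 0, 7, 3, 5, 2]
  Result: [1, 4, 6, 0, 7, 3, 5, 2]

Answer: [1, 4, 6, 0, 7, 3, 5, 2]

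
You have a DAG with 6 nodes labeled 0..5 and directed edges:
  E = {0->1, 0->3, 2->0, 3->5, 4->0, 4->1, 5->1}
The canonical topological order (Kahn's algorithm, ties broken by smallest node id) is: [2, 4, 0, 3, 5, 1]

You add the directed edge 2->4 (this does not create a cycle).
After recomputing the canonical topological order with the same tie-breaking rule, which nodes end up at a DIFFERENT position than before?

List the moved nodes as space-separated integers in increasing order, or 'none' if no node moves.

Answer: none

Derivation:
Old toposort: [2, 4, 0, 3, 5, 1]
Added edge 2->4
Recompute Kahn (smallest-id tiebreak):
  initial in-degrees: [2, 3, 0, 1, 1, 1]
  ready (indeg=0): [2]
  pop 2: indeg[0]->1; indeg[4]->0 | ready=[4] | order so far=[2]
  pop 4: indeg[0]->0; indeg[1]->2 | ready=[0] | order so far=[2, 4]
  pop 0: indeg[1]->1; indeg[3]->0 | ready=[3] | order so far=[2, 4, 0]
  pop 3: indeg[5]->0 | ready=[5] | order so far=[2, 4, 0, 3]
  pop 5: indeg[1]->0 | ready=[1] | order so far=[2, 4, 0, 3, 5]
  pop 1: no out-edges | ready=[] | order so far=[2, 4, 0, 3, 5, 1]
New canonical toposort: [2, 4, 0, 3, 5, 1]
Compare positions:
  Node 0: index 2 -> 2 (same)
  Node 1: index 5 -> 5 (same)
  Node 2: index 0 -> 0 (same)
  Node 3: index 3 -> 3 (same)
  Node 4: index 1 -> 1 (same)
  Node 5: index 4 -> 4 (same)
Nodes that changed position: none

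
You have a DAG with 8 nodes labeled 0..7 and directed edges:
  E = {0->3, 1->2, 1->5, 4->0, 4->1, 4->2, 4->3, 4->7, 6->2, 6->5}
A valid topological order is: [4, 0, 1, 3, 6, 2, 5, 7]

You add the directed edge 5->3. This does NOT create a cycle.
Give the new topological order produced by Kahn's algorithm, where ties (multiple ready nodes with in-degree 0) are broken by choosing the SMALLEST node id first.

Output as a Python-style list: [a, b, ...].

Old toposort: [4, 0, 1, 3, 6, 2, 5, 7]
Added edge: 5->3
Position of 5 (6) > position of 3 (3). Must reorder: 5 must now come before 3.
Run Kahn's algorithm (break ties by smallest node id):
  initial in-degrees: [1, 1, 3, 3, 0, 2, 0, 1]
  ready (indeg=0): [4, 6]
  pop 4: indeg[0]->0; indeg[1]->0; indeg[2]->2; indeg[3]->2; indeg[7]->0 | ready=[0, 1, 6, 7] | order so far=[4]
  pop 0: indeg[3]->1 | ready=[1, 6, 7] | order so far=[4, 0]
  pop 1: indeg[2]->1; indeg[5]->1 | ready=[6, 7] | order so far=[4, 0, 1]
  pop 6: indeg[2]->0; indeg[5]->0 | ready=[2, 5, 7] | order so far=[4, 0, 1, 6]
  pop 2: no out-edges | ready=[5, 7] | order so far=[4, 0, 1, 6, 2]
  pop 5: indeg[3]->0 | ready=[3, 7] | order so far=[4, 0, 1, 6, 2, 5]
  pop 3: no out-edges | ready=[7] | order so far=[4, 0, 1, 6, 2, 5, 3]
  pop 7: no out-edges | ready=[] | order so far=[4, 0, 1, 6, 2, 5, 3, 7]
  Result: [4, 0, 1, 6, 2, 5, 3, 7]

Answer: [4, 0, 1, 6, 2, 5, 3, 7]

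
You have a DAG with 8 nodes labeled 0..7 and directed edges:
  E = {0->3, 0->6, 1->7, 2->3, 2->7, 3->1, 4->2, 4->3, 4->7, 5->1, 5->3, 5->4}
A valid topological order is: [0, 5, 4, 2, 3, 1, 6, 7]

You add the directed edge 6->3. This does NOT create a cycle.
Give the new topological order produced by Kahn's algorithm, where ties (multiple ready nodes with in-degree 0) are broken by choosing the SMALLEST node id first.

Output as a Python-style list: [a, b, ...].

Old toposort: [0, 5, 4, 2, 3, 1, 6, 7]
Added edge: 6->3
Position of 6 (6) > position of 3 (4). Must reorder: 6 must now come before 3.
Run Kahn's algorithm (break ties by smallest node id):
  initial in-degrees: [0, 2, 1, 5, 1, 0, 1, 3]
  ready (indeg=0): [0, 5]
  pop 0: indeg[3]->4; indeg[6]->0 | ready=[5, 6] | order so far=[0]
  pop 5: indeg[1]->1; indeg[3]->3; indeg[4]->0 | ready=[4, 6] | order so far=[0, 5]
  pop 4: indeg[2]->0; indeg[3]->2; indeg[7]->2 | ready=[2, 6] | order so far=[0, 5, 4]
  pop 2: indeg[3]->1; indeg[7]->1 | ready=[6] | order so far=[0, 5, 4, 2]
  pop 6: indeg[3]->0 | ready=[3] | order so far=[0, 5, 4, 2, 6]
  pop 3: indeg[1]->0 | ready=[1] | order so far=[0, 5, 4, 2, 6, 3]
  pop 1: indeg[7]->0 | ready=[7] | order so far=[0, 5, 4, 2, 6, 3, 1]
  pop 7: no out-edges | ready=[] | order so far=[0, 5, 4, 2, 6, 3, 1, 7]
  Result: [0, 5, 4, 2, 6, 3, 1, 7]

Answer: [0, 5, 4, 2, 6, 3, 1, 7]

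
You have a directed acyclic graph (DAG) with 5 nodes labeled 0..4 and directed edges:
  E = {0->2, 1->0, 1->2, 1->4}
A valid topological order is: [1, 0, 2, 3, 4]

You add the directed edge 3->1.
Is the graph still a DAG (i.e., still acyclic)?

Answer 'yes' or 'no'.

Given toposort: [1, 0, 2, 3, 4]
Position of 3: index 3; position of 1: index 0
New edge 3->1: backward (u after v in old order)
Backward edge: old toposort is now invalid. Check if this creates a cycle.
Does 1 already reach 3? Reachable from 1: [0, 1, 2, 4]. NO -> still a DAG (reorder needed).
Still a DAG? yes

Answer: yes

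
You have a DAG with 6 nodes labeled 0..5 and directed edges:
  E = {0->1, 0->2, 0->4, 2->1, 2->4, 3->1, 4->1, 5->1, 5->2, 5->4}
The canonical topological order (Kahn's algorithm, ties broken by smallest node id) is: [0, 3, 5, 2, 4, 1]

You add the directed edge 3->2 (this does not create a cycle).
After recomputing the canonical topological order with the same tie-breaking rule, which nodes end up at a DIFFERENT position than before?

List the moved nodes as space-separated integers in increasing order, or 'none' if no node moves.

Answer: none

Derivation:
Old toposort: [0, 3, 5, 2, 4, 1]
Added edge 3->2
Recompute Kahn (smallest-id tiebreak):
  initial in-degrees: [0, 5, 3, 0, 3, 0]
  ready (indeg=0): [0, 3, 5]
  pop 0: indeg[1]->4; indeg[2]->2; indeg[4]->2 | ready=[3, 5] | order so far=[0]
  pop 3: indeg[1]->3; indeg[2]->1 | ready=[5] | order so far=[0, 3]
  pop 5: indeg[1]->2; indeg[2]->0; indeg[4]->1 | ready=[2] | order so far=[0, 3, 5]
  pop 2: indeg[1]->1; indeg[4]->0 | ready=[4] | order so far=[0, 3, 5, 2]
  pop 4: indeg[1]->0 | ready=[1] | order so far=[0, 3, 5, 2, 4]
  pop 1: no out-edges | ready=[] | order so far=[0, 3, 5, 2, 4, 1]
New canonical toposort: [0, 3, 5, 2, 4, 1]
Compare positions:
  Node 0: index 0 -> 0 (same)
  Node 1: index 5 -> 5 (same)
  Node 2: index 3 -> 3 (same)
  Node 3: index 1 -> 1 (same)
  Node 4: index 4 -> 4 (same)
  Node 5: index 2 -> 2 (same)
Nodes that changed position: none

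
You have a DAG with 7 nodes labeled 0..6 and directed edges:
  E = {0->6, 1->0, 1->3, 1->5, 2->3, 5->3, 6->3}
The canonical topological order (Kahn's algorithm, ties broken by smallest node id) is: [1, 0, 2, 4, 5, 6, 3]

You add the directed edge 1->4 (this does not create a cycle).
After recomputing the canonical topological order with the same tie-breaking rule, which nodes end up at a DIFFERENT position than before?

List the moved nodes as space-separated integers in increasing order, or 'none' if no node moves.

Old toposort: [1, 0, 2, 4, 5, 6, 3]
Added edge 1->4
Recompute Kahn (smallest-id tiebreak):
  initial in-degrees: [1, 0, 0, 4, 1, 1, 1]
  ready (indeg=0): [1, 2]
  pop 1: indeg[0]->0; indeg[3]->3; indeg[4]->0; indeg[5]->0 | ready=[0, 2, 4, 5] | order so far=[1]
  pop 0: indeg[6]->0 | ready=[2, 4, 5, 6] | order so far=[1, 0]
  pop 2: indeg[3]->2 | ready=[4, 5, 6] | order so far=[1, 0, 2]
  pop 4: no out-edges | ready=[5, 6] | order so far=[1, 0, 2, 4]
  pop 5: indeg[3]->1 | ready=[6] | order so far=[1, 0, 2, 4, 5]
  pop 6: indeg[3]->0 | ready=[3] | order so far=[1, 0, 2, 4, 5, 6]
  pop 3: no out-edges | ready=[] | order so far=[1, 0, 2, 4, 5, 6, 3]
New canonical toposort: [1, 0, 2, 4, 5, 6, 3]
Compare positions:
  Node 0: index 1 -> 1 (same)
  Node 1: index 0 -> 0 (same)
  Node 2: index 2 -> 2 (same)
  Node 3: index 6 -> 6 (same)
  Node 4: index 3 -> 3 (same)
  Node 5: index 4 -> 4 (same)
  Node 6: index 5 -> 5 (same)
Nodes that changed position: none

Answer: none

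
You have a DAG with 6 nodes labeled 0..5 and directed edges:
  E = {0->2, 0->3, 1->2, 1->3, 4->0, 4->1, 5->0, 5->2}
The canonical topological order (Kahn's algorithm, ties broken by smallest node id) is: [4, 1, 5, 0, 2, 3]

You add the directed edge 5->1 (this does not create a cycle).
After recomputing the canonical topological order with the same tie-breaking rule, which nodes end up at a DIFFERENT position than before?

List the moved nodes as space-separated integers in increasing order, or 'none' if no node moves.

Answer: 0 1 5

Derivation:
Old toposort: [4, 1, 5, 0, 2, 3]
Added edge 5->1
Recompute Kahn (smallest-id tiebreak):
  initial in-degrees: [2, 2, 3, 2, 0, 0]
  ready (indeg=0): [4, 5]
  pop 4: indeg[0]->1; indeg[1]->1 | ready=[5] | order so far=[4]
  pop 5: indeg[0]->0; indeg[1]->0; indeg[2]->2 | ready=[0, 1] | order so far=[4, 5]
  pop 0: indeg[2]->1; indeg[3]->1 | ready=[1] | order so far=[4, 5, 0]
  pop 1: indeg[2]->0; indeg[3]->0 | ready=[2, 3] | order so far=[4, 5, 0, 1]
  pop 2: no out-edges | ready=[3] | order so far=[4, 5, 0, 1, 2]
  pop 3: no out-edges | ready=[] | order so far=[4, 5, 0, 1, 2, 3]
New canonical toposort: [4, 5, 0, 1, 2, 3]
Compare positions:
  Node 0: index 3 -> 2 (moved)
  Node 1: index 1 -> 3 (moved)
  Node 2: index 4 -> 4 (same)
  Node 3: index 5 -> 5 (same)
  Node 4: index 0 -> 0 (same)
  Node 5: index 2 -> 1 (moved)
Nodes that changed position: 0 1 5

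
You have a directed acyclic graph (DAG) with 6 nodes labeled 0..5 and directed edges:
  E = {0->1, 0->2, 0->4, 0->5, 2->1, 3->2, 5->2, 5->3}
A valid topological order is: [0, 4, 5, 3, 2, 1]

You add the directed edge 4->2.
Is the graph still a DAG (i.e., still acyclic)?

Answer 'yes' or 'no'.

Given toposort: [0, 4, 5, 3, 2, 1]
Position of 4: index 1; position of 2: index 4
New edge 4->2: forward
Forward edge: respects the existing order. Still a DAG, same toposort still valid.
Still a DAG? yes

Answer: yes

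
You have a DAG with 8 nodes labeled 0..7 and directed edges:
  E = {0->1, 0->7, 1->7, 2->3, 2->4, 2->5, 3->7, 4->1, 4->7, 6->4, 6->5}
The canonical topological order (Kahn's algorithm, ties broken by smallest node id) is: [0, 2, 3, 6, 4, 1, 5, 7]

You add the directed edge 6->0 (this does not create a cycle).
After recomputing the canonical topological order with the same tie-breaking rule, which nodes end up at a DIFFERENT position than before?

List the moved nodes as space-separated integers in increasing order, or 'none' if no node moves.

Answer: 0 2 3 6

Derivation:
Old toposort: [0, 2, 3, 6, 4, 1, 5, 7]
Added edge 6->0
Recompute Kahn (smallest-id tiebreak):
  initial in-degrees: [1, 2, 0, 1, 2, 2, 0, 4]
  ready (indeg=0): [2, 6]
  pop 2: indeg[3]->0; indeg[4]->1; indeg[5]->1 | ready=[3, 6] | order so far=[2]
  pop 3: indeg[7]->3 | ready=[6] | order so far=[2, 3]
  pop 6: indeg[0]->0; indeg[4]->0; indeg[5]->0 | ready=[0, 4, 5] | order so far=[2, 3, 6]
  pop 0: indeg[1]->1; indeg[7]->2 | ready=[4, 5] | order so far=[2, 3, 6, 0]
  pop 4: indeg[1]->0; indeg[7]->1 | ready=[1, 5] | order so far=[2, 3, 6, 0, 4]
  pop 1: indeg[7]->0 | ready=[5, 7] | order so far=[2, 3, 6, 0, 4, 1]
  pop 5: no out-edges | ready=[7] | order so far=[2, 3, 6, 0, 4, 1, 5]
  pop 7: no out-edges | ready=[] | order so far=[2, 3, 6, 0, 4, 1, 5, 7]
New canonical toposort: [2, 3, 6, 0, 4, 1, 5, 7]
Compare positions:
  Node 0: index 0 -> 3 (moved)
  Node 1: index 5 -> 5 (same)
  Node 2: index 1 -> 0 (moved)
  Node 3: index 2 -> 1 (moved)
  Node 4: index 4 -> 4 (same)
  Node 5: index 6 -> 6 (same)
  Node 6: index 3 -> 2 (moved)
  Node 7: index 7 -> 7 (same)
Nodes that changed position: 0 2 3 6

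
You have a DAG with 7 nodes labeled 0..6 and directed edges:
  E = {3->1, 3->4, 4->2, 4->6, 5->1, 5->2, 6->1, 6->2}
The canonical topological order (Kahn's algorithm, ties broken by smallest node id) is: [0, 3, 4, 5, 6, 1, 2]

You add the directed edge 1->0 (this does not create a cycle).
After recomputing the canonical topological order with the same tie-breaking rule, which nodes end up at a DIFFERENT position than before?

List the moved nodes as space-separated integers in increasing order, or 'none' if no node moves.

Old toposort: [0, 3, 4, 5, 6, 1, 2]
Added edge 1->0
Recompute Kahn (smallest-id tiebreak):
  initial in-degrees: [1, 3, 3, 0, 1, 0, 1]
  ready (indeg=0): [3, 5]
  pop 3: indeg[1]->2; indeg[4]->0 | ready=[4, 5] | order so far=[3]
  pop 4: indeg[2]->2; indeg[6]->0 | ready=[5, 6] | order so far=[3, 4]
  pop 5: indeg[1]->1; indeg[2]->1 | ready=[6] | order so far=[3, 4, 5]
  pop 6: indeg[1]->0; indeg[2]->0 | ready=[1, 2] | order so far=[3, 4, 5, 6]
  pop 1: indeg[0]->0 | ready=[0, 2] | order so far=[3, 4, 5, 6, 1]
  pop 0: no out-edges | ready=[2] | order so far=[3, 4, 5, 6, 1, 0]
  pop 2: no out-edges | ready=[] | order so far=[3, 4, 5, 6, 1, 0, 2]
New canonical toposort: [3, 4, 5, 6, 1, 0, 2]
Compare positions:
  Node 0: index 0 -> 5 (moved)
  Node 1: index 5 -> 4 (moved)
  Node 2: index 6 -> 6 (same)
  Node 3: index 1 -> 0 (moved)
  Node 4: index 2 -> 1 (moved)
  Node 5: index 3 -> 2 (moved)
  Node 6: index 4 -> 3 (moved)
Nodes that changed position: 0 1 3 4 5 6

Answer: 0 1 3 4 5 6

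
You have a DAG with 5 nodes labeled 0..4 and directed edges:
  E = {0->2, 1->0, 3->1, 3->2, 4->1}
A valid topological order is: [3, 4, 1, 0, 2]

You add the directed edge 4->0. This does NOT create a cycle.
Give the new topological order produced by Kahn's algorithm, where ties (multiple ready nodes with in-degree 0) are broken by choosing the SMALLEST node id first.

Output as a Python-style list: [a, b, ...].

Answer: [3, 4, 1, 0, 2]

Derivation:
Old toposort: [3, 4, 1, 0, 2]
Added edge: 4->0
Position of 4 (1) < position of 0 (3). Old order still valid.
Run Kahn's algorithm (break ties by smallest node id):
  initial in-degrees: [2, 2, 2, 0, 0]
  ready (indeg=0): [3, 4]
  pop 3: indeg[1]->1; indeg[2]->1 | ready=[4] | order so far=[3]
  pop 4: indeg[0]->1; indeg[1]->0 | ready=[1] | order so far=[3, 4]
  pop 1: indeg[0]->0 | ready=[0] | order so far=[3, 4, 1]
  pop 0: indeg[2]->0 | ready=[2] | order so far=[3, 4, 1, 0]
  pop 2: no out-edges | ready=[] | order so far=[3, 4, 1, 0, 2]
  Result: [3, 4, 1, 0, 2]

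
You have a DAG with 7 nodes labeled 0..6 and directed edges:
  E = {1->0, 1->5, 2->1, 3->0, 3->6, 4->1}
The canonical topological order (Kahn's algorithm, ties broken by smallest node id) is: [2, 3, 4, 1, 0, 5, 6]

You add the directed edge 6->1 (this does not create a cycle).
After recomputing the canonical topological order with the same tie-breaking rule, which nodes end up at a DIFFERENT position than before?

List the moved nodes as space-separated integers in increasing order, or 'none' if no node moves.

Answer: 0 1 5 6

Derivation:
Old toposort: [2, 3, 4, 1, 0, 5, 6]
Added edge 6->1
Recompute Kahn (smallest-id tiebreak):
  initial in-degrees: [2, 3, 0, 0, 0, 1, 1]
  ready (indeg=0): [2, 3, 4]
  pop 2: indeg[1]->2 | ready=[3, 4] | order so far=[2]
  pop 3: indeg[0]->1; indeg[6]->0 | ready=[4, 6] | order so far=[2, 3]
  pop 4: indeg[1]->1 | ready=[6] | order so far=[2, 3, 4]
  pop 6: indeg[1]->0 | ready=[1] | order so far=[2, 3, 4, 6]
  pop 1: indeg[0]->0; indeg[5]->0 | ready=[0, 5] | order so far=[2, 3, 4, 6, 1]
  pop 0: no out-edges | ready=[5] | order so far=[2, 3, 4, 6, 1, 0]
  pop 5: no out-edges | ready=[] | order so far=[2, 3, 4, 6, 1, 0, 5]
New canonical toposort: [2, 3, 4, 6, 1, 0, 5]
Compare positions:
  Node 0: index 4 -> 5 (moved)
  Node 1: index 3 -> 4 (moved)
  Node 2: index 0 -> 0 (same)
  Node 3: index 1 -> 1 (same)
  Node 4: index 2 -> 2 (same)
  Node 5: index 5 -> 6 (moved)
  Node 6: index 6 -> 3 (moved)
Nodes that changed position: 0 1 5 6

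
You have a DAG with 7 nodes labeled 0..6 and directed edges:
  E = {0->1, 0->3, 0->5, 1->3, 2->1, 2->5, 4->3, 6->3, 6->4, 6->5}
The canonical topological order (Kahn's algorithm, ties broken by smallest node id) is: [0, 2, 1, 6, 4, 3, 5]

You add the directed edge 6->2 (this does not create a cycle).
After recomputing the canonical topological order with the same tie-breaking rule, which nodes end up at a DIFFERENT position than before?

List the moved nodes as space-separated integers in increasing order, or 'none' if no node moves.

Old toposort: [0, 2, 1, 6, 4, 3, 5]
Added edge 6->2
Recompute Kahn (smallest-id tiebreak):
  initial in-degrees: [0, 2, 1, 4, 1, 3, 0]
  ready (indeg=0): [0, 6]
  pop 0: indeg[1]->1; indeg[3]->3; indeg[5]->2 | ready=[6] | order so far=[0]
  pop 6: indeg[2]->0; indeg[3]->2; indeg[4]->0; indeg[5]->1 | ready=[2, 4] | order so far=[0, 6]
  pop 2: indeg[1]->0; indeg[5]->0 | ready=[1, 4, 5] | order so far=[0, 6, 2]
  pop 1: indeg[3]->1 | ready=[4, 5] | order so far=[0, 6, 2, 1]
  pop 4: indeg[3]->0 | ready=[3, 5] | order so far=[0, 6, 2, 1, 4]
  pop 3: no out-edges | ready=[5] | order so far=[0, 6, 2, 1, 4, 3]
  pop 5: no out-edges | ready=[] | order so far=[0, 6, 2, 1, 4, 3, 5]
New canonical toposort: [0, 6, 2, 1, 4, 3, 5]
Compare positions:
  Node 0: index 0 -> 0 (same)
  Node 1: index 2 -> 3 (moved)
  Node 2: index 1 -> 2 (moved)
  Node 3: index 5 -> 5 (same)
  Node 4: index 4 -> 4 (same)
  Node 5: index 6 -> 6 (same)
  Node 6: index 3 -> 1 (moved)
Nodes that changed position: 1 2 6

Answer: 1 2 6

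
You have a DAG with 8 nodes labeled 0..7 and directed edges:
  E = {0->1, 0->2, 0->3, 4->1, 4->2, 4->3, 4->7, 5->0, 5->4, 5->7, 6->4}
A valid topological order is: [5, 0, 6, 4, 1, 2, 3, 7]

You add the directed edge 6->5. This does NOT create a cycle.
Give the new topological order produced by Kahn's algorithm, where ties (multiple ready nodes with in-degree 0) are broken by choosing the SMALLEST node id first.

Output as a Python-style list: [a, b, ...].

Old toposort: [5, 0, 6, 4, 1, 2, 3, 7]
Added edge: 6->5
Position of 6 (2) > position of 5 (0). Must reorder: 6 must now come before 5.
Run Kahn's algorithm (break ties by smallest node id):
  initial in-degrees: [1, 2, 2, 2, 2, 1, 0, 2]
  ready (indeg=0): [6]
  pop 6: indeg[4]->1; indeg[5]->0 | ready=[5] | order so far=[6]
  pop 5: indeg[0]->0; indeg[4]->0; indeg[7]->1 | ready=[0, 4] | order so far=[6, 5]
  pop 0: indeg[1]->1; indeg[2]->1; indeg[3]->1 | ready=[4] | order so far=[6, 5, 0]
  pop 4: indeg[1]->0; indeg[2]->0; indeg[3]->0; indeg[7]->0 | ready=[1, 2, 3, 7] | order so far=[6, 5, 0, 4]
  pop 1: no out-edges | ready=[2, 3, 7] | order so far=[6, 5, 0, 4, 1]
  pop 2: no out-edges | ready=[3, 7] | order so far=[6, 5, 0, 4, 1, 2]
  pop 3: no out-edges | ready=[7] | order so far=[6, 5, 0, 4, 1, 2, 3]
  pop 7: no out-edges | ready=[] | order so far=[6, 5, 0, 4, 1, 2, 3, 7]
  Result: [6, 5, 0, 4, 1, 2, 3, 7]

Answer: [6, 5, 0, 4, 1, 2, 3, 7]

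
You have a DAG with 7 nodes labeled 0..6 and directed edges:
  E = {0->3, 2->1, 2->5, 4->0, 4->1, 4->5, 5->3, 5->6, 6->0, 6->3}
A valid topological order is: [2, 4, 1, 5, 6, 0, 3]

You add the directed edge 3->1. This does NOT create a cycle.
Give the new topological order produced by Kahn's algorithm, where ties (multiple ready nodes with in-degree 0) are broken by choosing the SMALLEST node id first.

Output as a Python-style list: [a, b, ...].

Old toposort: [2, 4, 1, 5, 6, 0, 3]
Added edge: 3->1
Position of 3 (6) > position of 1 (2). Must reorder: 3 must now come before 1.
Run Kahn's algorithm (break ties by smallest node id):
  initial in-degrees: [2, 3, 0, 3, 0, 2, 1]
  ready (indeg=0): [2, 4]
  pop 2: indeg[1]->2; indeg[5]->1 | ready=[4] | order so far=[2]
  pop 4: indeg[0]->1; indeg[1]->1; indeg[5]->0 | ready=[5] | order so far=[2, 4]
  pop 5: indeg[3]->2; indeg[6]->0 | ready=[6] | order so far=[2, 4, 5]
  pop 6: indeg[0]->0; indeg[3]->1 | ready=[0] | order so far=[2, 4, 5, 6]
  pop 0: indeg[3]->0 | ready=[3] | order so far=[2, 4, 5, 6, 0]
  pop 3: indeg[1]->0 | ready=[1] | order so far=[2, 4, 5, 6, 0, 3]
  pop 1: no out-edges | ready=[] | order so far=[2, 4, 5, 6, 0, 3, 1]
  Result: [2, 4, 5, 6, 0, 3, 1]

Answer: [2, 4, 5, 6, 0, 3, 1]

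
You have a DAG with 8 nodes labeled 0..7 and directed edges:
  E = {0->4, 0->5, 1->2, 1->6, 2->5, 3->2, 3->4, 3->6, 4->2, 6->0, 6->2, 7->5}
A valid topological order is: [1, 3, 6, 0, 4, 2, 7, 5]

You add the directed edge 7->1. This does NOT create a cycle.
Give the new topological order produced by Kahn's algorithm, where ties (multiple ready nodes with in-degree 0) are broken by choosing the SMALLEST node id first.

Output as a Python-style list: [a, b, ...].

Old toposort: [1, 3, 6, 0, 4, 2, 7, 5]
Added edge: 7->1
Position of 7 (6) > position of 1 (0). Must reorder: 7 must now come before 1.
Run Kahn's algorithm (break ties by smallest node id):
  initial in-degrees: [1, 1, 4, 0, 2, 3, 2, 0]
  ready (indeg=0): [3, 7]
  pop 3: indeg[2]->3; indeg[4]->1; indeg[6]->1 | ready=[7] | order so far=[3]
  pop 7: indeg[1]->0; indeg[5]->2 | ready=[1] | order so far=[3, 7]
  pop 1: indeg[2]->2; indeg[6]->0 | ready=[6] | order so far=[3, 7, 1]
  pop 6: indeg[0]->0; indeg[2]->1 | ready=[0] | order so far=[3, 7, 1, 6]
  pop 0: indeg[4]->0; indeg[5]->1 | ready=[4] | order so far=[3, 7, 1, 6, 0]
  pop 4: indeg[2]->0 | ready=[2] | order so far=[3, 7, 1, 6, 0, 4]
  pop 2: indeg[5]->0 | ready=[5] | order so far=[3, 7, 1, 6, 0, 4, 2]
  pop 5: no out-edges | ready=[] | order so far=[3, 7, 1, 6, 0, 4, 2, 5]
  Result: [3, 7, 1, 6, 0, 4, 2, 5]

Answer: [3, 7, 1, 6, 0, 4, 2, 5]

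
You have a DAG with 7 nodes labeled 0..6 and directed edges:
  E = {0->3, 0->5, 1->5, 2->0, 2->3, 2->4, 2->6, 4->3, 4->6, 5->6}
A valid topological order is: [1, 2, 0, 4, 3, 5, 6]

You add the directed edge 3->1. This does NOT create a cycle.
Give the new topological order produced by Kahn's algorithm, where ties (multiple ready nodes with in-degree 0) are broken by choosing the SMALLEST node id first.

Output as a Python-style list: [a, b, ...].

Answer: [2, 0, 4, 3, 1, 5, 6]

Derivation:
Old toposort: [1, 2, 0, 4, 3, 5, 6]
Added edge: 3->1
Position of 3 (4) > position of 1 (0). Must reorder: 3 must now come before 1.
Run Kahn's algorithm (break ties by smallest node id):
  initial in-degrees: [1, 1, 0, 3, 1, 2, 3]
  ready (indeg=0): [2]
  pop 2: indeg[0]->0; indeg[3]->2; indeg[4]->0; indeg[6]->2 | ready=[0, 4] | order so far=[2]
  pop 0: indeg[3]->1; indeg[5]->1 | ready=[4] | order so far=[2, 0]
  pop 4: indeg[3]->0; indeg[6]->1 | ready=[3] | order so far=[2, 0, 4]
  pop 3: indeg[1]->0 | ready=[1] | order so far=[2, 0, 4, 3]
  pop 1: indeg[5]->0 | ready=[5] | order so far=[2, 0, 4, 3, 1]
  pop 5: indeg[6]->0 | ready=[6] | order so far=[2, 0, 4, 3, 1, 5]
  pop 6: no out-edges | ready=[] | order so far=[2, 0, 4, 3, 1, 5, 6]
  Result: [2, 0, 4, 3, 1, 5, 6]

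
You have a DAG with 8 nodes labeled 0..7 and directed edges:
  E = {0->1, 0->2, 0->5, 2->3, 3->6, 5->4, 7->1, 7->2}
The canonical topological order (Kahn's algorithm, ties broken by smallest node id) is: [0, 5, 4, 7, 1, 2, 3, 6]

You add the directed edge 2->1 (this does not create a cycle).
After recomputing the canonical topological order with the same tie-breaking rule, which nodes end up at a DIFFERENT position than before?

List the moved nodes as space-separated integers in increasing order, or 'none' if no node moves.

Answer: 1 2

Derivation:
Old toposort: [0, 5, 4, 7, 1, 2, 3, 6]
Added edge 2->1
Recompute Kahn (smallest-id tiebreak):
  initial in-degrees: [0, 3, 2, 1, 1, 1, 1, 0]
  ready (indeg=0): [0, 7]
  pop 0: indeg[1]->2; indeg[2]->1; indeg[5]->0 | ready=[5, 7] | order so far=[0]
  pop 5: indeg[4]->0 | ready=[4, 7] | order so far=[0, 5]
  pop 4: no out-edges | ready=[7] | order so far=[0, 5, 4]
  pop 7: indeg[1]->1; indeg[2]->0 | ready=[2] | order so far=[0, 5, 4, 7]
  pop 2: indeg[1]->0; indeg[3]->0 | ready=[1, 3] | order so far=[0, 5, 4, 7, 2]
  pop 1: no out-edges | ready=[3] | order so far=[0, 5, 4, 7, 2, 1]
  pop 3: indeg[6]->0 | ready=[6] | order so far=[0, 5, 4, 7, 2, 1, 3]
  pop 6: no out-edges | ready=[] | order so far=[0, 5, 4, 7, 2, 1, 3, 6]
New canonical toposort: [0, 5, 4, 7, 2, 1, 3, 6]
Compare positions:
  Node 0: index 0 -> 0 (same)
  Node 1: index 4 -> 5 (moved)
  Node 2: index 5 -> 4 (moved)
  Node 3: index 6 -> 6 (same)
  Node 4: index 2 -> 2 (same)
  Node 5: index 1 -> 1 (same)
  Node 6: index 7 -> 7 (same)
  Node 7: index 3 -> 3 (same)
Nodes that changed position: 1 2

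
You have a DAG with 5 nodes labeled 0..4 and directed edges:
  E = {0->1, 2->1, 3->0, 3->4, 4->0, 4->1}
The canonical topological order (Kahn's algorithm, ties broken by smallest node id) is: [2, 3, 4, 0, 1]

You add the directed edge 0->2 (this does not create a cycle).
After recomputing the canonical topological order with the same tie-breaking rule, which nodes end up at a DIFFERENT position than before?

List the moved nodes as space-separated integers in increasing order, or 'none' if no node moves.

Answer: 0 2 3 4

Derivation:
Old toposort: [2, 3, 4, 0, 1]
Added edge 0->2
Recompute Kahn (smallest-id tiebreak):
  initial in-degrees: [2, 3, 1, 0, 1]
  ready (indeg=0): [3]
  pop 3: indeg[0]->1; indeg[4]->0 | ready=[4] | order so far=[3]
  pop 4: indeg[0]->0; indeg[1]->2 | ready=[0] | order so far=[3, 4]
  pop 0: indeg[1]->1; indeg[2]->0 | ready=[2] | order so far=[3, 4, 0]
  pop 2: indeg[1]->0 | ready=[1] | order so far=[3, 4, 0, 2]
  pop 1: no out-edges | ready=[] | order so far=[3, 4, 0, 2, 1]
New canonical toposort: [3, 4, 0, 2, 1]
Compare positions:
  Node 0: index 3 -> 2 (moved)
  Node 1: index 4 -> 4 (same)
  Node 2: index 0 -> 3 (moved)
  Node 3: index 1 -> 0 (moved)
  Node 4: index 2 -> 1 (moved)
Nodes that changed position: 0 2 3 4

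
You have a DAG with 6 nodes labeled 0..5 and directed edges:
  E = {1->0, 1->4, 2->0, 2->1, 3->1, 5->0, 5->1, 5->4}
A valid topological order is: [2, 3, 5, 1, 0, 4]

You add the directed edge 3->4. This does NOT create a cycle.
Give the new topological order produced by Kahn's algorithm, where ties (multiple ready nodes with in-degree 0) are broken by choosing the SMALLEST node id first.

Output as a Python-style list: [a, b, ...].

Old toposort: [2, 3, 5, 1, 0, 4]
Added edge: 3->4
Position of 3 (1) < position of 4 (5). Old order still valid.
Run Kahn's algorithm (break ties by smallest node id):
  initial in-degrees: [3, 3, 0, 0, 3, 0]
  ready (indeg=0): [2, 3, 5]
  pop 2: indeg[0]->2; indeg[1]->2 | ready=[3, 5] | order so far=[2]
  pop 3: indeg[1]->1; indeg[4]->2 | ready=[5] | order so far=[2, 3]
  pop 5: indeg[0]->1; indeg[1]->0; indeg[4]->1 | ready=[1] | order so far=[2, 3, 5]
  pop 1: indeg[0]->0; indeg[4]->0 | ready=[0, 4] | order so far=[2, 3, 5, 1]
  pop 0: no out-edges | ready=[4] | order so far=[2, 3, 5, 1, 0]
  pop 4: no out-edges | ready=[] | order so far=[2, 3, 5, 1, 0, 4]
  Result: [2, 3, 5, 1, 0, 4]

Answer: [2, 3, 5, 1, 0, 4]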